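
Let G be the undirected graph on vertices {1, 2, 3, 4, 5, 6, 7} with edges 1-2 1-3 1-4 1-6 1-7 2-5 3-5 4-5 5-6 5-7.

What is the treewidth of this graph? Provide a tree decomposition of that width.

Treewidth 2.
Bags: B1 = {1, 5, 6}  B2 = {1, 4, 5}  B3 = {1, 5, 7}  B4 = {1, 3, 5}  B5 = {1, 2, 5}
Tree: B1–B2, B2–B3, B3–B4, B4–B5

Every bag has size at most 3, so the width is 3 − 1 = 2 and tw(G) ≤ 2. Since 5–6–1–4–5 is a cycle in G, G is not acyclic. Forests are exactly the graphs of treewidth ≤ 1, so tw(G) ≥ 2. Combining the bounds, tw(G) = 2.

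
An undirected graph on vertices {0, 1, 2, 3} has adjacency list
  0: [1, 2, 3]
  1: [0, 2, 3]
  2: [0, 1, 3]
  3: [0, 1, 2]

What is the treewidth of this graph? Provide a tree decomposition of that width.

With just one bag of size 4, the width is 4 − 1 = 3, so tw(G) ≤ 3. On the other hand G contains the 4-clique {0, 1, 2, 3}. A clique must lie in a single bag of any decomposition, so no decomposition can have width below 3. Combining the bounds, tw(G) = 3.

Treewidth 3.
Bags: B1 = {0, 1, 2, 3}
Tree: (single bag)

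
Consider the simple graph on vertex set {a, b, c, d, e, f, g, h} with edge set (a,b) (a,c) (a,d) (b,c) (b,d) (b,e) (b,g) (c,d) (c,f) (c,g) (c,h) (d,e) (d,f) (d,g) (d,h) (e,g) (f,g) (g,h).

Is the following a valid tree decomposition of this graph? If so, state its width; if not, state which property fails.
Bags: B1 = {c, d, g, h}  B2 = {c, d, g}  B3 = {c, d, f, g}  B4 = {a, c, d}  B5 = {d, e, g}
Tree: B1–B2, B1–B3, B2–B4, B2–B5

No — vertex b appears in no bag.

A tree decomposition must satisfy three properties: every vertex lies in some bag; for every edge, both endpoints lie together in some bag; and for every vertex, the bags containing it form a connected subtree. Here vertex b appears in no bag, so the decomposition is invalid.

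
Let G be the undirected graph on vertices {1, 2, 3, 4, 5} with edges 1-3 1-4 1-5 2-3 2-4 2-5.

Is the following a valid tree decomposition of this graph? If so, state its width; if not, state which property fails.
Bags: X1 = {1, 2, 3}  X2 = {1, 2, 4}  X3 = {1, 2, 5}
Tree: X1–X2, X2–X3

Checking the three conditions: (i) the bags cover all of {1, 2, 3, 4, 5}; (ii) for each edge, some bag contains both endpoints; (iii) the bags containing any fixed vertex form a subtree. All hold, so the decomposition is valid with width 3 − 1 = 2.

Yes; width 2.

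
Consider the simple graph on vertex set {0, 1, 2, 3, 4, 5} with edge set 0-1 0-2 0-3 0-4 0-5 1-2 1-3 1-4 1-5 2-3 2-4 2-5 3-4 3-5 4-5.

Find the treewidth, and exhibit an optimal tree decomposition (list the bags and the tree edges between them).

With just one bag of size 6, the width is 6 − 1 = 5, so tw(G) ≤ 5. On the other hand G contains the 6-clique {0, 1, 2, 3, 4, 5}. A clique must lie in a single bag of any decomposition, so no decomposition can have width below 5. The upper and lower bounds meet at 5, so that is the treewidth.

Treewidth 5.
One optimal decomposition is:
Bags: B1 = {0, 1, 2, 3, 4, 5}
Tree: (single bag)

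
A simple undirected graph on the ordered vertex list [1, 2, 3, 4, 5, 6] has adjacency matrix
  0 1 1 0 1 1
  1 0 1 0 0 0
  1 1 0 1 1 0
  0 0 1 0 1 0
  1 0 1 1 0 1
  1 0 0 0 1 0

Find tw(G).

2

A width-2 tree decomposition is:
Bags: B1 = {1, 2, 3}  B2 = {1, 3, 5}  B3 = {1, 5, 6}  B4 = {3, 4, 5}
Tree: B1–B2, B2–B3, B2–B4
The largest bag has 3 vertices, giving width 2; this decomposition certifies tw(G) ≤ 2. On the other hand G contains the 3-clique {1, 2, 3}. A clique must lie in a single bag of any decomposition, so no decomposition can have width below 2. The upper and lower bounds meet at 2, so that is the treewidth.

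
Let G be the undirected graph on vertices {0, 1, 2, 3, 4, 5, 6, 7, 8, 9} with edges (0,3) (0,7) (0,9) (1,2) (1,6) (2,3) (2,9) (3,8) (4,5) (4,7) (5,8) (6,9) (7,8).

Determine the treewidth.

A width-2 tree decomposition is:
Bags: B1 = {1, 6, 9}  B2 = {1, 2, 9}  B3 = {0, 2, 9}  B4 = {0, 2, 3}  B5 = {0, 3, 7}  B6 = {3, 7, 8}  B7 = {4, 7, 8}  B8 = {4, 5, 8}
Tree: B1–B2, B2–B3, B3–B4, B4–B5, B5–B6, B6–B7, B7–B8
Each bag holds 3 vertices, so the decomposition has width 2, which upper-bounds the treewidth. The edges 6–1–2–9–6 form a cycle, so G is not a tree and its treewidth is at least 2. The upper and lower bounds meet at 2, so that is the treewidth.

2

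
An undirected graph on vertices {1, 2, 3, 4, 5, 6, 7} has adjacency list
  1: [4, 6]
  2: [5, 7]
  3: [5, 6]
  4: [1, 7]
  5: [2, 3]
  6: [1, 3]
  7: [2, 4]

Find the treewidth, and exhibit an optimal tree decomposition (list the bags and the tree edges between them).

Treewidth 2.
One such decomposition:
Bags: B1 = {1, 3, 6}  B2 = {1, 3, 5}  B3 = {1, 2, 5}  B4 = {1, 2, 7}  B5 = {1, 4, 7}
Tree: B1–B2, B2–B3, B3–B4, B4–B5

Every bag has size at most 3, so the width is 3 − 1 = 2 and tw(G) ≤ 2. Since 1–6–3–5–2–7–4–1 is a cycle in G, G is not acyclic. Forests are exactly the graphs of treewidth ≤ 1, so tw(G) ≥ 2. Hence tw(G) = 2 exactly.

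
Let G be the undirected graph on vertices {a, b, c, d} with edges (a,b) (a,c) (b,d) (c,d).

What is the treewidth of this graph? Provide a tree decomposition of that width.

Each bag holds 3 vertices, so the decomposition has width 2, which upper-bounds the treewidth. The edges b–d–c–a–b form a cycle, so G is not a tree and its treewidth is at least 2. Combining the bounds, tw(G) = 2.

Treewidth 2.
Bags: B1 = {b, c, d}  B2 = {a, b, c}
Tree: B1–B2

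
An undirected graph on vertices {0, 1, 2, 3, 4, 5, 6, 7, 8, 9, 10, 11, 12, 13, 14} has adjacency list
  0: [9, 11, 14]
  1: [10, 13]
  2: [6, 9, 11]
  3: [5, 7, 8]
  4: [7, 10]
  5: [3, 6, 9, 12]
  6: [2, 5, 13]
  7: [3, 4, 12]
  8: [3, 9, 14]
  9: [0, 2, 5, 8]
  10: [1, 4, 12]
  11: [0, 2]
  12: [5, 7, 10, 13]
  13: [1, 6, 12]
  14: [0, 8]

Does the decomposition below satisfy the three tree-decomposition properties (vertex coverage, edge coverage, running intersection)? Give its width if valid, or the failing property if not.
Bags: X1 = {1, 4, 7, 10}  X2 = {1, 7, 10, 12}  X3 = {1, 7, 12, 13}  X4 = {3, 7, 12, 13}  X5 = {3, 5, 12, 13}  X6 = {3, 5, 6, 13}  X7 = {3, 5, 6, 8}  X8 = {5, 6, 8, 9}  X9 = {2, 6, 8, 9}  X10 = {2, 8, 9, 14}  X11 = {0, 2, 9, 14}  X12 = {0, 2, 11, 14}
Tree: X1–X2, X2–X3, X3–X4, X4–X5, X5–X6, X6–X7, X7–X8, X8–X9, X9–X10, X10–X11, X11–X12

Every vertex of G appears in some bag (union = {0, 1, 2, 3, 4, 5, 6, 7, 8, 9, 10, 11, 12, 13, 14}); every edge is covered by a bag; and for each vertex v the set of bags containing v is connected in the bag tree. The decomposition is therefore valid. The largest bag has 4 vertices, so the width is 3.

Yes; width 3.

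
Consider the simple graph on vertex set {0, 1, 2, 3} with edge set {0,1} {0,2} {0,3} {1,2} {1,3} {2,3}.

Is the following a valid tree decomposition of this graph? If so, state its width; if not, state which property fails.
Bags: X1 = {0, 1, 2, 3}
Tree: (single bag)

Yes; width 3.

Every vertex of G appears in some bag (union = {0, 1, 2, 3}); every edge is covered by a bag; and for each vertex v the set of bags containing v is connected in the bag tree. The decomposition is therefore valid. The largest bag has 4 vertices, so the width is 3.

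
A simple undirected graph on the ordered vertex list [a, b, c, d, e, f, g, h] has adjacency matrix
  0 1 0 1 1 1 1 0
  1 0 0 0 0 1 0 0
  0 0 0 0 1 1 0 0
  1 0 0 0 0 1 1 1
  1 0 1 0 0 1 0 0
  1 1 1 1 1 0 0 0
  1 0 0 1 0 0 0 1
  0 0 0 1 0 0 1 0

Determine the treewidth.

2

A width-2 tree decomposition is:
Bags: B1 = {a, d, f}  B2 = {a, b, f}  B3 = {a, e, f}  B4 = {a, d, g}  B5 = {c, e, f}  B6 = {d, g, h}
Tree: B1–B2, B2–B3, B1–B4, B3–B5, B4–B6
Every bag has size at most 3, so the width is 3 − 1 = 2 and tw(G) ≤ 2. Conversely, {d, g, h} is a clique of size 3, and the vertices of any clique must share a bag in every tree decomposition; so some bag has ≥ 3 vertices and tw(G) ≥ 2. Hence tw(G) = 2 exactly.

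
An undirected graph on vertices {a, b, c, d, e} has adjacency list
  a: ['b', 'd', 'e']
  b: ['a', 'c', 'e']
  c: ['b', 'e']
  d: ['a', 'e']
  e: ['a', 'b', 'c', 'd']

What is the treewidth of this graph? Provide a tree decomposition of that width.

Treewidth 2.
One optimal decomposition is:
Bags: B1 = {a, b, e}  B2 = {a, d, e}  B3 = {b, c, e}
Tree: B1–B2, B1–B3

The largest bag has 3 vertices, giving width 2; this decomposition certifies tw(G) ≤ 2. On the other hand G contains the 3-clique {b, c, e}. A clique must lie in a single bag of any decomposition, so no decomposition can have width below 2. Therefore the treewidth is 2.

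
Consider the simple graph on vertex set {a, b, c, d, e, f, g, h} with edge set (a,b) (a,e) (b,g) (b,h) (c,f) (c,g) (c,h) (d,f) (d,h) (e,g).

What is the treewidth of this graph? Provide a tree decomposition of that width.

Each bag holds 3 vertices, so the decomposition has width 2, which upper-bounds the treewidth. The edges f–d–h–c–f form a cycle, so G is not a tree and its treewidth is at least 2. Therefore the treewidth is 2.

Treewidth 2.
One such decomposition:
Bags: B1 = {c, d, f}  B2 = {c, d, h}  B3 = {c, g, h}  B4 = {b, g, h}  B5 = {b, e, g}  B6 = {a, b, e}
Tree: B1–B2, B2–B3, B3–B4, B4–B5, B5–B6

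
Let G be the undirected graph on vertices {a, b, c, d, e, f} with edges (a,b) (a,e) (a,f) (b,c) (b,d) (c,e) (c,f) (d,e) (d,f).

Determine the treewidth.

3

A width-3 tree decomposition is:
Bags: B1 = {a, c, d, e}  B2 = {a, c, d, f}  B3 = {a, b, c, d}
Tree: B1–B2, B2–B3
The largest bag has 4 vertices, giving width 3; this decomposition certifies tw(G) ≤ 3. For the lower bound: the 4 vertex sets {d,e}, {a,f}, {c}, {b} are disjoint, each induces a connected subgraph, and every pair is joined by at least one edge of G. Contracting each set to a single vertex therefore yields K_{4} as a minor, and since treewidth is minor-monotone, tw(G) ≥ tw(K_{4}) = 3. Combining the bounds, tw(G) = 3.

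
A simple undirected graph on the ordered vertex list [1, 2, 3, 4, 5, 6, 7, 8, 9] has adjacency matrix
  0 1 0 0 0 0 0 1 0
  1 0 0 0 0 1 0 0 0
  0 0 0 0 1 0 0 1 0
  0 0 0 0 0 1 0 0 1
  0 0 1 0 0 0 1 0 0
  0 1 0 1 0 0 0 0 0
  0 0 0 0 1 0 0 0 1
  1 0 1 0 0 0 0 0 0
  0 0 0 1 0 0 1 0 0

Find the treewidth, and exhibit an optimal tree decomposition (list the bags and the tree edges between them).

Every bag has size at most 3, so the width is 3 − 1 = 2 and tw(G) ≤ 2. Since 9–4–6–2–1–8–3–5–7–9 is a cycle in G, G is not acyclic. Forests are exactly the graphs of treewidth ≤ 1, so tw(G) ≥ 2. Combining the bounds, tw(G) = 2.

Treewidth 2.
Bags: B1 = {4, 6, 9}  B2 = {2, 6, 9}  B3 = {1, 2, 9}  B4 = {1, 8, 9}  B5 = {3, 8, 9}  B6 = {3, 5, 9}  B7 = {5, 7, 9}
Tree: B1–B2, B2–B3, B3–B4, B4–B5, B5–B6, B6–B7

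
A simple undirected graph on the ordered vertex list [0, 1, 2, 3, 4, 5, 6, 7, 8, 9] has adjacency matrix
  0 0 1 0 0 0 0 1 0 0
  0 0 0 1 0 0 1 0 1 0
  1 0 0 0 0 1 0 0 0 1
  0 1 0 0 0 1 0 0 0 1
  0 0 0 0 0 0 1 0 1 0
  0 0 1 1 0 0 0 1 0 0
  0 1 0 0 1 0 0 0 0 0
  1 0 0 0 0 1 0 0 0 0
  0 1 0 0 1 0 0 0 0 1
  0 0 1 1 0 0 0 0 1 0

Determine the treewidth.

2

A width-2 tree decomposition is:
Bags: B1 = {1, 4, 6}  B2 = {1, 4, 8}  B3 = {1, 3, 8}  B4 = {3, 8, 9}  B5 = {3, 5, 9}  B6 = {2, 5, 9}  B7 = {2, 5, 7}  B8 = {0, 2, 7}
Tree: B1–B2, B2–B3, B3–B4, B4–B5, B5–B6, B6–B7, B7–B8
Each bag holds 3 vertices, so the decomposition has width 2, which upper-bounds the treewidth. For the lower bound, G contains the cycle 6–4–8–1–6, so G is not a forest; only forests have treewidth ≤ 1, hence tw(G) ≥ 2. The upper and lower bounds meet at 2, so that is the treewidth.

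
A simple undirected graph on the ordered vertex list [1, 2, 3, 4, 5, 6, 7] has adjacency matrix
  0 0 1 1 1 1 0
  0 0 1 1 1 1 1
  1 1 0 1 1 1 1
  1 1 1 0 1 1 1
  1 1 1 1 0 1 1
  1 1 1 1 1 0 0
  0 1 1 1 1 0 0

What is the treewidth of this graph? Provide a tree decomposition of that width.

Treewidth 4.
One such decomposition:
Bags: B1 = {1, 3, 4, 5, 6}  B2 = {2, 3, 4, 5, 6}  B3 = {2, 3, 4, 5, 7}
Tree: B1–B2, B2–B3

The largest bag has 5 vertices, giving width 4; this decomposition certifies tw(G) ≤ 4. For the lower bound, the 5 vertices {1, 3, 4, 5, 6} are pairwise adjacent, and any tree decomposition puts a clique entirely inside one bag — forcing width ≥ 4. Therefore the treewidth is 4.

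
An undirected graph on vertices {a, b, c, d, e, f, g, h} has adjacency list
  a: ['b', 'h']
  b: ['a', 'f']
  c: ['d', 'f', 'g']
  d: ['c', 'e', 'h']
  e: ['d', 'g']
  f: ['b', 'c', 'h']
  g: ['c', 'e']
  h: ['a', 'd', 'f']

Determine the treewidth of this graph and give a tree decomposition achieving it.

Each bag holds 3 vertices, so the decomposition has width 2, which upper-bounds the treewidth. Since a–b–f–h–a is a cycle in G, G is not acyclic. Forests are exactly the graphs of treewidth ≤ 1, so tw(G) ≥ 2. Hence tw(G) = 2 exactly.

Treewidth 2.
Bags: B1 = {a, b, h}  B2 = {b, f, h}  B3 = {d, f, h}  B4 = {c, d, f}  B5 = {c, d, e}  B6 = {c, e, g}
Tree: B1–B2, B2–B3, B3–B4, B4–B5, B5–B6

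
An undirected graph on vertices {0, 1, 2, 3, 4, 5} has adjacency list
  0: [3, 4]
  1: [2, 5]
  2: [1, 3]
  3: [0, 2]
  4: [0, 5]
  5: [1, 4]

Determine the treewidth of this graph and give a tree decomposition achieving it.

Each bag holds 3 vertices, so the decomposition has width 2, which upper-bounds the treewidth. Since 2–3–0–4–5–1–2 is a cycle in G, G is not acyclic. Forests are exactly the graphs of treewidth ≤ 1, so tw(G) ≥ 2. Hence tw(G) = 2 exactly.

Treewidth 2.
One optimal decomposition is:
Bags: B1 = {0, 2, 3}  B2 = {0, 2, 4}  B3 = {2, 4, 5}  B4 = {1, 2, 5}
Tree: B1–B2, B2–B3, B3–B4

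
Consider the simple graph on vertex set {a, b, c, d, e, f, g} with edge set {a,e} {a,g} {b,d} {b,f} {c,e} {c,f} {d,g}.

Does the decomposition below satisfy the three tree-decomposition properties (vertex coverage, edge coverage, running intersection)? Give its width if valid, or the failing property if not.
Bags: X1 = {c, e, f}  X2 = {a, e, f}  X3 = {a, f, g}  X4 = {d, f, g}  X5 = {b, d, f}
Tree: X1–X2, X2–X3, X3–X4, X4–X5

Yes; width 2.

Vertex coverage: the bags together contain {a, b, c, d, e, f, g}, the full vertex set. Edge coverage: each edge of G has both endpoints in at least one bag. Running intersection: for every vertex, the bags containing it form a connected subtree. All three properties hold, so this is a valid tree decomposition of width max|bag| − 1 = 2, and hence tw(G) ≤ 2.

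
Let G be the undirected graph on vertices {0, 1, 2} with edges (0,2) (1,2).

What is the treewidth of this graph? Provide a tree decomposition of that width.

Treewidth 1.
One such decomposition:
Bags: B1 = {0, 2}  B2 = {1, 2}
Tree: B1–B2

Each bag holds 2 vertices, so the decomposition has width 1, which upper-bounds the treewidth. Since G has at least one edge (e.g. 0–2), it is not an edgeless graph, so tw(G) ≥ 1. Combining the bounds, tw(G) = 1.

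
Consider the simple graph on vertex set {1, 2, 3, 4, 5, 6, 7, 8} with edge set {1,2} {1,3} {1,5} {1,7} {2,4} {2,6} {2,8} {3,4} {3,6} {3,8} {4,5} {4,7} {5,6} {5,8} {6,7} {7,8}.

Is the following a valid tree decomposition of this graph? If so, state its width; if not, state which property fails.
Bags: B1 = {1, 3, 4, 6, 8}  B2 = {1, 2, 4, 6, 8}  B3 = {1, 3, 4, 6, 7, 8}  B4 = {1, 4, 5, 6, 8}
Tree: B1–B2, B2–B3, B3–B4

A tree decomposition must satisfy three properties: every vertex lies in some bag; for every edge, both endpoints lie together in some bag; and for every vertex, the bags containing it form a connected subtree. Here bags containing vertex 3 are not connected in the tree, so the decomposition is invalid.

No — bags containing vertex 3 are not connected in the tree.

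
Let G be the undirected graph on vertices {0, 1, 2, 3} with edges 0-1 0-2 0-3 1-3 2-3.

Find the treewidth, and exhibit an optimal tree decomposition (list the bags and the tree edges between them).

Each bag holds 3 vertices, so the decomposition has width 2, which upper-bounds the treewidth. On the other hand G contains the 3-clique {0, 1, 3}. A clique must lie in a single bag of any decomposition, so no decomposition can have width below 2. Combining the bounds, tw(G) = 2.

Treewidth 2.
One such decomposition:
Bags: B1 = {0, 2, 3}  B2 = {0, 1, 3}
Tree: B1–B2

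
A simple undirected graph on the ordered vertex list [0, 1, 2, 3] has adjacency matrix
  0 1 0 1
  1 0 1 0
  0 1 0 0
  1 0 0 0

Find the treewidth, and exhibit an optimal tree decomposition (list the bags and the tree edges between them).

Treewidth 1.
Bags: B1 = {1, 2}  B2 = {0, 1}  B3 = {0, 3}
Tree: B1–B2, B2–B3

Each bag holds 2 vertices, so the decomposition has width 1, which upper-bounds the treewidth. G has an edge, so its treewidth is at least 1. Hence tw(G) = 1 exactly.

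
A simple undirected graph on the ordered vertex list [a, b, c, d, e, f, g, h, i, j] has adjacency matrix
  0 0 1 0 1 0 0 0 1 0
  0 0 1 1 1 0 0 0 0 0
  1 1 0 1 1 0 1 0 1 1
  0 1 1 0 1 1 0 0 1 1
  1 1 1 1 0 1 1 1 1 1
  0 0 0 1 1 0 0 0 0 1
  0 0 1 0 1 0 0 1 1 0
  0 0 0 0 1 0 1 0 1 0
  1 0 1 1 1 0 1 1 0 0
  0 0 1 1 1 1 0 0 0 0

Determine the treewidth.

A width-3 tree decomposition is:
Bags: B1 = {c, d, e, i}  B2 = {a, c, e, i}  B3 = {c, d, e, j}  B4 = {c, e, g, i}  B5 = {d, e, f, j}  B6 = {b, c, d, e}  B7 = {e, g, h, i}
Tree: B1–B2, B1–B3, B1–B4, B3–B5, B1–B6, B4–B7
The largest bag has 4 vertices, giving width 3; this decomposition certifies tw(G) ≤ 3. For the lower bound, the 4 vertices {e, g, h, i} are pairwise adjacent, and any tree decomposition puts a clique entirely inside one bag — forcing width ≥ 3. The upper and lower bounds meet at 3, so that is the treewidth.

3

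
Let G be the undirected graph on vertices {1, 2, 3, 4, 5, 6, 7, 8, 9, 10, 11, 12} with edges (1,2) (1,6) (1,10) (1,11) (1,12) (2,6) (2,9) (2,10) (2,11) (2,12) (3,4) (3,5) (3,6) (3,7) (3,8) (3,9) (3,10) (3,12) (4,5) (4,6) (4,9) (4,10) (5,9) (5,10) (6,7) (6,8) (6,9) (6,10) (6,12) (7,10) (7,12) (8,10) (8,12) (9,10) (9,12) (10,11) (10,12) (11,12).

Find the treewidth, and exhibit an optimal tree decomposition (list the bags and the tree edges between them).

Treewidth 4.
One such decomposition:
Bags: B1 = {3, 4, 6, 9, 10}  B2 = {3, 6, 9, 10, 12}  B3 = {2, 6, 9, 10, 12}  B4 = {1, 2, 6, 10, 12}  B5 = {1, 2, 10, 11, 12}  B6 = {3, 6, 7, 10, 12}  B7 = {3, 4, 5, 9, 10}  B8 = {3, 6, 8, 10, 12}
Tree: B1–B2, B2–B3, B3–B4, B4–B5, B2–B6, B1–B7, B2–B8

Each bag holds 5 vertices, so the decomposition has width 4, which upper-bounds the treewidth. Conversely, {1, 2, 10, 11, 12} is a clique of size 5, and the vertices of any clique must share a bag in every tree decomposition; so some bag has ≥ 5 vertices and tw(G) ≥ 4. Hence tw(G) = 4 exactly.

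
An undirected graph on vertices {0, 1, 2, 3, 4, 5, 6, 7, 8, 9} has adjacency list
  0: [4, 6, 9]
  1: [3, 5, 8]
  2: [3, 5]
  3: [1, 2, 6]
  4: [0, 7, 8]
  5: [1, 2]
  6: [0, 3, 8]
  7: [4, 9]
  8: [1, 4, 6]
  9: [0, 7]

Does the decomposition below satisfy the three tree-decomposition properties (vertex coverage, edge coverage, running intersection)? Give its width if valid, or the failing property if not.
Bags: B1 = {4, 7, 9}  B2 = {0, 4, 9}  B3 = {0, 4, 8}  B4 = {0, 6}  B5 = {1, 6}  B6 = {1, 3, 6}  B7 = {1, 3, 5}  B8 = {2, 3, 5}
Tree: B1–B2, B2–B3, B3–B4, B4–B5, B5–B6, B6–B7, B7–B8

A tree decomposition must satisfy three properties: every vertex lies in some bag; for every edge, both endpoints lie together in some bag; and for every vertex, the bags containing it form a connected subtree. Here edge (8,6) lies in no bag, so the decomposition is invalid.

No — edge (8,6) lies in no bag.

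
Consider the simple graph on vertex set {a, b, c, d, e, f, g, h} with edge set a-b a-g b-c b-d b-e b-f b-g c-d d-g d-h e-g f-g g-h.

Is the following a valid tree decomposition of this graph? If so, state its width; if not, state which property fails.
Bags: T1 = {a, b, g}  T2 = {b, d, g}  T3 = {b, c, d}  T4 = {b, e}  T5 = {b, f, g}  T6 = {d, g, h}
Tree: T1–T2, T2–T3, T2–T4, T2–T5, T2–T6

A tree decomposition must satisfy three properties: every vertex lies in some bag; for every edge, both endpoints lie together in some bag; and for every vertex, the bags containing it form a connected subtree. Here edge (g,e) lies in no bag, so the decomposition is invalid.

No — edge (g,e) lies in no bag.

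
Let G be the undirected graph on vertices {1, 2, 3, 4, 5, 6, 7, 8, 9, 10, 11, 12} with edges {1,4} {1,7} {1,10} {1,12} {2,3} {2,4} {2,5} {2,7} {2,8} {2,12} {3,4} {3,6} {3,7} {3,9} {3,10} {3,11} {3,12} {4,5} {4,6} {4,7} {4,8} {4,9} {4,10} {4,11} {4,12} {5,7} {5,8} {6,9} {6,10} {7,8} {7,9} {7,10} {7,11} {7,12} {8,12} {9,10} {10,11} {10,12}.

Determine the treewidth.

A width-4 tree decomposition is:
Bags: B1 = {2, 4, 7, 8, 12}  B2 = {2, 4, 5, 7, 8}  B3 = {2, 3, 4, 7, 12}  B4 = {3, 4, 7, 10, 12}  B5 = {1, 4, 7, 10, 12}  B6 = {3, 4, 7, 10, 11}  B7 = {3, 4, 7, 9, 10}  B8 = {3, 4, 6, 9, 10}
Tree: B1–B2, B1–B3, B3–B4, B4–B5, B4–B6, B4–B7, B7–B8
The largest bag has 5 vertices, giving width 4; this decomposition certifies tw(G) ≤ 4. For the lower bound, the 5 vertices {3, 4, 6, 9, 10} are pairwise adjacent, and any tree decomposition puts a clique entirely inside one bag — forcing width ≥ 4. Hence tw(G) = 4 exactly.

4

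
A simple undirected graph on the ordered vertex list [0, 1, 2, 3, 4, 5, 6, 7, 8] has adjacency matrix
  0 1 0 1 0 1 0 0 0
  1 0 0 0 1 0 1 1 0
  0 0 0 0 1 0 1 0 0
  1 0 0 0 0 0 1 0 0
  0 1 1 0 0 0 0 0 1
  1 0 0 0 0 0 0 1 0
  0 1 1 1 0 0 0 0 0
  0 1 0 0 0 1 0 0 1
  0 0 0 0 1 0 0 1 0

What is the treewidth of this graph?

A width-3 tree decomposition is:
Bags: B1 = {4, 5, 7, 8}  B2 = {1, 4, 5, 7}  B3 = {0, 1, 4, 5}  B4 = {0, 1, 2, 4}  B5 = {0, 1, 2, 6}  B6 = {0, 2, 3, 6}
Tree: B1–B2, B2–B3, B3–B4, B4–B5, B5–B6
Each bag holds 4 vertices, so the decomposition has width 3, which upper-bounds the treewidth. For the lower bound: the 4 vertex sets {5,7,8}, {4}, {1}, {0,2,3,6} are disjoint, each induces a connected subgraph, and every pair is joined by at least one edge of G. Contracting each set to a single vertex therefore yields K_{4} as a minor, and since treewidth is minor-monotone, tw(G) ≥ tw(K_{4}) = 3. Combining the bounds, tw(G) = 3.

3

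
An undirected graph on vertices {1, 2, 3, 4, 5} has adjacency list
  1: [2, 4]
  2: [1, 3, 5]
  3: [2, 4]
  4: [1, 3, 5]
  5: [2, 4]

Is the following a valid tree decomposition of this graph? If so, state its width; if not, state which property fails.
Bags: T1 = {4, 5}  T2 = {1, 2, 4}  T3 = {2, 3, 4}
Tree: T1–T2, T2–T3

No — edge (2,5) lies in no bag.

A tree decomposition must satisfy three properties: every vertex lies in some bag; for every edge, both endpoints lie together in some bag; and for every vertex, the bags containing it form a connected subtree. Here edge (2,5) lies in no bag, so the decomposition is invalid.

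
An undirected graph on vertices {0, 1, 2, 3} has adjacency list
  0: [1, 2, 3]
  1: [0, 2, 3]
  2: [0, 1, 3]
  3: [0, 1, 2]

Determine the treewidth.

3

A width-3 tree decomposition is:
Bags: B1 = {0, 1, 2, 3}
Tree: (single bag)
With just one bag of size 4, the width is 4 − 1 = 3, so tw(G) ≤ 3. For the lower bound, the 4 vertices {0, 1, 2, 3} are pairwise adjacent, and any tree decomposition puts a clique entirely inside one bag — forcing width ≥ 3. Hence tw(G) = 3 exactly.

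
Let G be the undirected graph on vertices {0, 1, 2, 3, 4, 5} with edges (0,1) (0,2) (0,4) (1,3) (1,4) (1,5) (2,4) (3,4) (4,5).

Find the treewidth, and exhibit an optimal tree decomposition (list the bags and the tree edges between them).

Treewidth 2.
One optimal decomposition is:
Bags: B1 = {0, 1, 4}  B2 = {1, 4, 5}  B3 = {0, 2, 4}  B4 = {1, 3, 4}
Tree: B1–B2, B1–B3, B1–B4

Every bag has size at most 3, so the width is 3 − 1 = 2 and tw(G) ≤ 2. On the other hand G contains the 3-clique {0, 1, 4}. A clique must lie in a single bag of any decomposition, so no decomposition can have width below 2. The upper and lower bounds meet at 2, so that is the treewidth.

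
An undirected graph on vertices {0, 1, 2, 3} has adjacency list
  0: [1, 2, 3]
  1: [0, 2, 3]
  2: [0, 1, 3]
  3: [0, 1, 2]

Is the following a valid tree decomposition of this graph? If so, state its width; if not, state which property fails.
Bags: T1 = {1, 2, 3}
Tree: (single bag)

No — vertex 0 appears in no bag.

A tree decomposition must satisfy three properties: every vertex lies in some bag; for every edge, both endpoints lie together in some bag; and for every vertex, the bags containing it form a connected subtree. Here vertex 0 appears in no bag, so the decomposition is invalid.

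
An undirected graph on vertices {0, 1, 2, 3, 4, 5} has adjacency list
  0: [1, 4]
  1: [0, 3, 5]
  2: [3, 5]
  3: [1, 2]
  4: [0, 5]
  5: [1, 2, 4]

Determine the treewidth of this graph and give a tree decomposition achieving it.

The largest bag has 3 vertices, giving width 2; this decomposition certifies tw(G) ≤ 2. The edges 4–0–1–5–4 form a cycle, so G is not a tree and its treewidth is at least 2. Hence tw(G) = 2 exactly.

Treewidth 2.
One such decomposition:
Bags: B1 = {0, 4, 5}  B2 = {0, 1, 5}  B3 = {1, 2, 5}  B4 = {1, 2, 3}
Tree: B1–B2, B2–B3, B3–B4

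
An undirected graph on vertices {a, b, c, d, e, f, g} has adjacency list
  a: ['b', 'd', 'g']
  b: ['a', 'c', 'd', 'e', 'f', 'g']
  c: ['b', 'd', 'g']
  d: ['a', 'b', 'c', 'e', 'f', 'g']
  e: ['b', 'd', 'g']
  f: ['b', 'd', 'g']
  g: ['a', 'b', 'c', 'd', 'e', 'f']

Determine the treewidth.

3

A width-3 tree decomposition is:
Bags: B1 = {b, d, e, g}  B2 = {a, b, d, g}  B3 = {b, c, d, g}  B4 = {b, d, f, g}
Tree: B1–B2, B2–B3, B3–B4
Each bag holds 4 vertices, so the decomposition has width 3, which upper-bounds the treewidth. On the other hand G contains the 4-clique {b, d, e, g}. A clique must lie in a single bag of any decomposition, so no decomposition can have width below 3. Combining the bounds, tw(G) = 3.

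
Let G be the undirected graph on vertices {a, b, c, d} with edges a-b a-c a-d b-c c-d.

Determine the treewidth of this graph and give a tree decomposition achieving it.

Treewidth 2.
Bags: B1 = {a, b, c}  B2 = {a, c, d}
Tree: B1–B2

The largest bag has 3 vertices, giving width 2; this decomposition certifies tw(G) ≤ 2. Conversely, {a, c, d} is a clique of size 3, and the vertices of any clique must share a bag in every tree decomposition; so some bag has ≥ 3 vertices and tw(G) ≥ 2. Therefore the treewidth is 2.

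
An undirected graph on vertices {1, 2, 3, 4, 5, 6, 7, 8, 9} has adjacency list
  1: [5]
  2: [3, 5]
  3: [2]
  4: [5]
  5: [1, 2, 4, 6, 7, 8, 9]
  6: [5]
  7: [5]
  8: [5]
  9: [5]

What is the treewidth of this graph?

A width-1 tree decomposition is:
Bags: B1 = {4, 5}  B2 = {1, 5}  B3 = {5, 8}  B4 = {5, 9}  B5 = {5, 6}  B6 = {2, 5}  B7 = {2, 3}  B8 = {5, 7}
Tree: B1–B2, B1–B3, B3–B4, B3–B5, B5–B6, B6–B7, B3–B8
Every bag has size at most 2, so the width is 2 − 1 = 1 and tw(G) ≤ 1. Any graph with an edge has treewidth ≥ 1, and G has the edge 5–4. The upper and lower bounds meet at 1, so that is the treewidth.

1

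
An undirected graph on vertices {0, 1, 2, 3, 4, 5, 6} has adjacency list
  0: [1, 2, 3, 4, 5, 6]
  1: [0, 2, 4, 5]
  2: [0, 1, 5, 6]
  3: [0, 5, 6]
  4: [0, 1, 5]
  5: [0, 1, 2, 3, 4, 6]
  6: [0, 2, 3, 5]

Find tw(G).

3

A width-3 tree decomposition is:
Bags: B1 = {0, 2, 5, 6}  B2 = {0, 3, 5, 6}  B3 = {0, 1, 2, 5}  B4 = {0, 1, 4, 5}
Tree: B1–B2, B1–B3, B3–B4
The largest bag has 4 vertices, giving width 3; this decomposition certifies tw(G) ≤ 3. On the other hand G contains the 4-clique {0, 1, 2, 5}. A clique must lie in a single bag of any decomposition, so no decomposition can have width below 3. Combining the bounds, tw(G) = 3.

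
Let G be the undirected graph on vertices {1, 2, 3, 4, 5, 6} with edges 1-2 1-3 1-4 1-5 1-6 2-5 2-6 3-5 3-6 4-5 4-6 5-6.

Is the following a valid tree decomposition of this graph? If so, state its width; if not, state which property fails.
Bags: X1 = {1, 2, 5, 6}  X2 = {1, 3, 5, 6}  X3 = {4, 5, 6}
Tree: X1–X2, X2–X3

No — edge (1,4) lies in no bag.

A tree decomposition must satisfy three properties: every vertex lies in some bag; for every edge, both endpoints lie together in some bag; and for every vertex, the bags containing it form a connected subtree. Here edge (1,4) lies in no bag, so the decomposition is invalid.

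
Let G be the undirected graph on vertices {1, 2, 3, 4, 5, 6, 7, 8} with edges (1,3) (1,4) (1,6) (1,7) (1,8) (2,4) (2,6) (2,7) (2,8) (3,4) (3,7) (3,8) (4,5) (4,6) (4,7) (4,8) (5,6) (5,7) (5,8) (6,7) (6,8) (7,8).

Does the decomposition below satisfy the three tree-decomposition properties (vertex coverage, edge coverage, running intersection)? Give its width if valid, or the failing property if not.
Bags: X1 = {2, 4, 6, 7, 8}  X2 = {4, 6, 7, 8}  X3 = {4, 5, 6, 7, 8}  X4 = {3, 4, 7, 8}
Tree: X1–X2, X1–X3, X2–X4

A tree decomposition must satisfy three properties: every vertex lies in some bag; for every edge, both endpoints lie together in some bag; and for every vertex, the bags containing it form a connected subtree. Here vertex 1 appears in no bag, so the decomposition is invalid.

No — vertex 1 appears in no bag.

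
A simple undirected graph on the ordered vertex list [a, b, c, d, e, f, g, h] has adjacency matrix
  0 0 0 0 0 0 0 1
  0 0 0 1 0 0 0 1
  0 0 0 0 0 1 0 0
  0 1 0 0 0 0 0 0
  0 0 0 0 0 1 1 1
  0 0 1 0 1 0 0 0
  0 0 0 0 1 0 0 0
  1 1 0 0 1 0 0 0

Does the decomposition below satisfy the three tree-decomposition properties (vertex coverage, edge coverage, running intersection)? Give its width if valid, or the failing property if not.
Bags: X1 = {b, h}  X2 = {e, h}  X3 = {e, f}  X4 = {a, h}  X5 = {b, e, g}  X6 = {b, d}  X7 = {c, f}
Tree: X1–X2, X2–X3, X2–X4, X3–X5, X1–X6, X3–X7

A tree decomposition must satisfy three properties: every vertex lies in some bag; for every edge, both endpoints lie together in some bag; and for every vertex, the bags containing it form a connected subtree. Here bags containing vertex b are not connected in the tree, so the decomposition is invalid.

No — bags containing vertex b are not connected in the tree.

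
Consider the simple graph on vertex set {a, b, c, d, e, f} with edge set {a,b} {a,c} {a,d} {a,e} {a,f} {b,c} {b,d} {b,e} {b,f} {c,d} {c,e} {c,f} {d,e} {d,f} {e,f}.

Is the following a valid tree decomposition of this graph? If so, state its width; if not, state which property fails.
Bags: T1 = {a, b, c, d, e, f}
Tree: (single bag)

Every vertex of G appears in some bag (union = {a, b, c, d, e, f}); every edge is covered by a bag; and for each vertex v the set of bags containing v is connected in the bag tree. The decomposition is therefore valid. The largest bag has 6 vertices, so the width is 5.

Yes; width 5.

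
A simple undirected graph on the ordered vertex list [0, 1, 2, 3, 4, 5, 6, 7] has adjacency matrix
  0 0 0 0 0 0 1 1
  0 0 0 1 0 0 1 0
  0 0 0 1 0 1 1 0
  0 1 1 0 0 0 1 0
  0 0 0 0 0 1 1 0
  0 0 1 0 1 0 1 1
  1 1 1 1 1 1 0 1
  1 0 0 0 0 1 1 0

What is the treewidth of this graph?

2

A width-2 tree decomposition is:
Bags: B1 = {2, 3, 6}  B2 = {2, 5, 6}  B3 = {5, 6, 7}  B4 = {1, 3, 6}  B5 = {0, 6, 7}  B6 = {4, 5, 6}
Tree: B1–B2, B2–B3, B1–B4, B3–B5, B2–B6
Each bag holds 3 vertices, so the decomposition has width 2, which upper-bounds the treewidth. For the lower bound, the 3 vertices {0, 6, 7} are pairwise adjacent, and any tree decomposition puts a clique entirely inside one bag — forcing width ≥ 2. Therefore the treewidth is 2.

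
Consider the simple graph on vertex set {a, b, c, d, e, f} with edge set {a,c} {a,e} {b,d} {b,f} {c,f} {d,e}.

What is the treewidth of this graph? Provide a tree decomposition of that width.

The largest bag has 3 vertices, giving width 2; this decomposition certifies tw(G) ≤ 2. For the lower bound, G contains the cycle e–d–b–f–c–a–e, so G is not a forest; only forests have treewidth ≤ 1, hence tw(G) ≥ 2. Therefore the treewidth is 2.

Treewidth 2.
Bags: B1 = {b, d, e}  B2 = {b, e, f}  B3 = {c, e, f}  B4 = {a, c, e}
Tree: B1–B2, B2–B3, B3–B4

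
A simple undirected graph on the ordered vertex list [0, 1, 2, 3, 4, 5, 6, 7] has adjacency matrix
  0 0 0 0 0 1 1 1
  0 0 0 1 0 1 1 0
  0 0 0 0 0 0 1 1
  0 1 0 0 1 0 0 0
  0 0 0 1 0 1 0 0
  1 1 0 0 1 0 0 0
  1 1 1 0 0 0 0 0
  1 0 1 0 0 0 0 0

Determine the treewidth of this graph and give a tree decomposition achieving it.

Each bag holds 3 vertices, so the decomposition has width 2, which upper-bounds the treewidth. The edges 7–2–6–0–7 form a cycle, so G is not a tree and its treewidth is at least 2. Therefore the treewidth is 2.

Treewidth 2.
One optimal decomposition is:
Bags: B1 = {0, 2, 7}  B2 = {0, 2, 6}  B3 = {0, 5, 6}  B4 = {1, 5, 6}  B5 = {1, 4, 5}  B6 = {1, 3, 4}
Tree: B1–B2, B2–B3, B3–B4, B4–B5, B5–B6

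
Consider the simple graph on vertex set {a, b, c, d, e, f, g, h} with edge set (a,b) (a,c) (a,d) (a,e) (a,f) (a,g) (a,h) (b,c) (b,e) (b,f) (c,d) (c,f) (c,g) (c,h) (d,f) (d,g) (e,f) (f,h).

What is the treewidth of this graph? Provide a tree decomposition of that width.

Treewidth 3.
One such decomposition:
Bags: B1 = {a, c, d, f}  B2 = {a, c, d, g}  B3 = {a, c, f, h}  B4 = {a, b, c, f}  B5 = {a, b, e, f}
Tree: B1–B2, B1–B3, B3–B4, B4–B5

Each bag holds 4 vertices, so the decomposition has width 3, which upper-bounds the treewidth. Conversely, {a, c, d, g} is a clique of size 4, and the vertices of any clique must share a bag in every tree decomposition; so some bag has ≥ 4 vertices and tw(G) ≥ 3. The upper and lower bounds meet at 3, so that is the treewidth.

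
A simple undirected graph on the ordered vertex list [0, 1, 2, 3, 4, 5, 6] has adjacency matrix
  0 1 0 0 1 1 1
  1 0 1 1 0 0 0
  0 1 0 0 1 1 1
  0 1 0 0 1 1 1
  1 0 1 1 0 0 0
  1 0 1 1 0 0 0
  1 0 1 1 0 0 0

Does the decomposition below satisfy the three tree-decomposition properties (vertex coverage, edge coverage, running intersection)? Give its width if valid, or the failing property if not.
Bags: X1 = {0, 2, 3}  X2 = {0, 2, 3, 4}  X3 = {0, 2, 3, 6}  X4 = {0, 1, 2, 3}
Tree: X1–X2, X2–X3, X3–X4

No — vertex 5 appears in no bag.

A tree decomposition must satisfy three properties: every vertex lies in some bag; for every edge, both endpoints lie together in some bag; and for every vertex, the bags containing it form a connected subtree. Here vertex 5 appears in no bag, so the decomposition is invalid.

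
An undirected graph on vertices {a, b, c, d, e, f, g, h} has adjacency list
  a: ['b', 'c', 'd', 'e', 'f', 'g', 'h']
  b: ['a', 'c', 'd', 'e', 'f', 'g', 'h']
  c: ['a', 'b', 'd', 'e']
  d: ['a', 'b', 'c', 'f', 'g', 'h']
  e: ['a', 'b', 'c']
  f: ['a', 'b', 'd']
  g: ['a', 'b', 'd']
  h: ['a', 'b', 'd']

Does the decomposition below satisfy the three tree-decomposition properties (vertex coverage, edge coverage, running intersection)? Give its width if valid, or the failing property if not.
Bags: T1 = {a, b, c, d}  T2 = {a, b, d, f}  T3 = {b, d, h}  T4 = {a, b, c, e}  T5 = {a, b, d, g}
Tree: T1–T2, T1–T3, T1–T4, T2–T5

A tree decomposition must satisfy three properties: every vertex lies in some bag; for every edge, both endpoints lie together in some bag; and for every vertex, the bags containing it form a connected subtree. Here edge (a,h) lies in no bag, so the decomposition is invalid.

No — edge (a,h) lies in no bag.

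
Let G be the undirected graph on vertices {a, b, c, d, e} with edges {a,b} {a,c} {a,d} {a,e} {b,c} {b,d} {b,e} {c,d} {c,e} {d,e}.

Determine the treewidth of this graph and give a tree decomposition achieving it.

Treewidth 4.
One optimal decomposition is:
Bags: B1 = {a, b, c, d, e}
Tree: (single bag)

With just one bag of size 5, the width is 5 − 1 = 4, so tw(G) ≤ 4. For the lower bound, the 5 vertices {a, b, c, d, e} are pairwise adjacent, and any tree decomposition puts a clique entirely inside one bag — forcing width ≥ 4. Combining the bounds, tw(G) = 4.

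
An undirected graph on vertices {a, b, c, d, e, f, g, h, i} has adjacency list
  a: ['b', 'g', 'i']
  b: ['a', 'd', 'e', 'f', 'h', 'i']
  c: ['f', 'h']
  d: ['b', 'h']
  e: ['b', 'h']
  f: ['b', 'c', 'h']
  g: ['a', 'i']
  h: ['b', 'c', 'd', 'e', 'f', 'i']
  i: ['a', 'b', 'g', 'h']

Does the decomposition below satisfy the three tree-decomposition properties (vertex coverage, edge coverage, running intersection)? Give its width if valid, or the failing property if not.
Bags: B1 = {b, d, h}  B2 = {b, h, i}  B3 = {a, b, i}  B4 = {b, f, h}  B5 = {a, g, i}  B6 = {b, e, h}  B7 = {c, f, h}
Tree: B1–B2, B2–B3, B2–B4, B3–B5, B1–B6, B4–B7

Checking the three conditions: (i) the bags cover all of {a, b, c, d, e, f, g, h, i}; (ii) for each edge, some bag contains both endpoints; (iii) the bags containing any fixed vertex form a subtree. All hold, so the decomposition is valid with width 3 − 1 = 2.

Yes; width 2.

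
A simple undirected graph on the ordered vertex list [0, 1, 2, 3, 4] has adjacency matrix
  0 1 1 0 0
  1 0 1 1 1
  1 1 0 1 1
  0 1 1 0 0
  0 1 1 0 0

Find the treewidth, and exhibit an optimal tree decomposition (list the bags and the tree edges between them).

Treewidth 2.
Bags: B1 = {1, 2, 4}  B2 = {1, 2, 3}  B3 = {0, 1, 2}
Tree: B1–B2, B1–B3

Every bag has size at most 3, so the width is 3 − 1 = 2 and tw(G) ≤ 2. Conversely, {0, 1, 2} is a clique of size 3, and the vertices of any clique must share a bag in every tree decomposition; so some bag has ≥ 3 vertices and tw(G) ≥ 2. Hence tw(G) = 2 exactly.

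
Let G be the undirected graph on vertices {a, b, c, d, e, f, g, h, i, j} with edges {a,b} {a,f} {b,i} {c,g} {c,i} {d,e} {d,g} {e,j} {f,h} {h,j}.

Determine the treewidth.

2

A width-2 tree decomposition is:
Bags: B1 = {d, e, j}  B2 = {d, h, j}  B3 = {d, f, h}  B4 = {a, d, f}  B5 = {a, b, d}  B6 = {b, d, i}  B7 = {c, d, i}  B8 = {c, d, g}
Tree: B1–B2, B2–B3, B3–B4, B4–B5, B5–B6, B6–B7, B7–B8
Each bag holds 3 vertices, so the decomposition has width 2, which upper-bounds the treewidth. Since d–e–j–h–f–a–b–i–c–g–d is a cycle in G, G is not acyclic. Forests are exactly the graphs of treewidth ≤ 1, so tw(G) ≥ 2. Hence tw(G) = 2 exactly.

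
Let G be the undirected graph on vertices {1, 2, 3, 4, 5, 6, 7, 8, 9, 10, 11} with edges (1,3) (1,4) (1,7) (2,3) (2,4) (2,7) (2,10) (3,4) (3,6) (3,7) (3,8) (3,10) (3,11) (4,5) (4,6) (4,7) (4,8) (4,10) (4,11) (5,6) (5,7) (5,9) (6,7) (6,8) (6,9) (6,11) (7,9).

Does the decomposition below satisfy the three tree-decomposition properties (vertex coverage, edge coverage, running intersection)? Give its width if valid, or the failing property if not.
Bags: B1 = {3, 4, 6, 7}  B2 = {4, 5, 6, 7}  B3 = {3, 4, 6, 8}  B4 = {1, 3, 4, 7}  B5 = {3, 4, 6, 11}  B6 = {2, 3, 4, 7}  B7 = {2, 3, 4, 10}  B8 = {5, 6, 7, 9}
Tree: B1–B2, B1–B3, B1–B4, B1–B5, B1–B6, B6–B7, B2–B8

Yes; width 3.

Checking the three conditions: (i) the bags cover all of {1, 2, 3, 4, 5, 6, 7, 8, 9, 10, 11}; (ii) for each edge, some bag contains both endpoints; (iii) the bags containing any fixed vertex form a subtree. All hold, so the decomposition is valid with width 4 − 1 = 3.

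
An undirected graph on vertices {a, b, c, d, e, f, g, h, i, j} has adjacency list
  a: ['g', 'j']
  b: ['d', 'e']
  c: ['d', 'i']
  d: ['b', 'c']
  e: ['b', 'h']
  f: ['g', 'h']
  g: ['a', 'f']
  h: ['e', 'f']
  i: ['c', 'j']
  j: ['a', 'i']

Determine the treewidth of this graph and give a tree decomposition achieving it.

The largest bag has 3 vertices, giving width 2; this decomposition certifies tw(G) ≤ 2. For the lower bound, G contains the cycle j–i–c–d–b–e–h–f–g–a–j, so G is not a forest; only forests have treewidth ≤ 1, hence tw(G) ≥ 2. Therefore the treewidth is 2.

Treewidth 2.
Bags: B1 = {c, i, j}  B2 = {c, d, j}  B3 = {b, d, j}  B4 = {b, e, j}  B5 = {e, h, j}  B6 = {f, h, j}  B7 = {f, g, j}  B8 = {a, g, j}
Tree: B1–B2, B2–B3, B3–B4, B4–B5, B5–B6, B6–B7, B7–B8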